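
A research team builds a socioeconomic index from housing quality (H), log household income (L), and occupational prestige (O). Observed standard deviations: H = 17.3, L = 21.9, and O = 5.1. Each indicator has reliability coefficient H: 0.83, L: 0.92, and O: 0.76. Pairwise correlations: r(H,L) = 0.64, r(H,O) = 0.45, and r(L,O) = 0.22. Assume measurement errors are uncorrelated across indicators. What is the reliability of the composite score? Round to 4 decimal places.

0.9327

Var(H+L+O) = 17.3² + 21.9² + 5.1² + 2·[17.3·21.9·0.64 + 17.3·5.1·0.45 + 21.9·5.1·0.22] = 804.91 + 613.504 = 1418.41.
Because errors are independent across components, Cov(Tᵢ,Tⱼ) = Cov(Xᵢ,Xⱼ); the off-diagonal part of the true-score variance is the same as above.
True-score variance = [17.3²·0.83 + 21.9²·0.92 + 5.1²·0.76] + 613.504 = 709.419 + 613.504 = 1322.92.
Reliability = 1322.92 / 1418.41 = 0.9327.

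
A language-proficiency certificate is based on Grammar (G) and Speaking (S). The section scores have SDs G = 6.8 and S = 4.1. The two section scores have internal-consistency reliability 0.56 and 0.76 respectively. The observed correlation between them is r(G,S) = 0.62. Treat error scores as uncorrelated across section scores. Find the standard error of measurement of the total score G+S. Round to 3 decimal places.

Var(total) = 63.05 + 34.5712 = 97.6212.
True-score variance = 38.67 + 34.5712 = 73.2412, so reliability = 0.7503.
Error variance = 97.6212 − 73.2412 = 24.38; SEM = √24.38 = 4.938.

4.938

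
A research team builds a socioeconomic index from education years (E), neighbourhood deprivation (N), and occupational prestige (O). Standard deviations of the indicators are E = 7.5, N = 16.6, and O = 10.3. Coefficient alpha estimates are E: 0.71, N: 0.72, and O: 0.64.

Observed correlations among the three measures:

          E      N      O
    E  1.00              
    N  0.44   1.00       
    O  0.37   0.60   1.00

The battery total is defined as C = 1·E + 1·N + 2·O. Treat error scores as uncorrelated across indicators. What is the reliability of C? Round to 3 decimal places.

Var(C) = 7.5² + 16.6² + 2²·10.3² + 2·[7.5·16.6·0.44 + 2·7.5·10.3·0.37 + 2·16.6·10.3·0.60] = 756.17 + 634.242 = 1390.41.
Under uncorrelated errors the observed covariances equal the true-score covariances, so only the own-variance terms attenuate.
True-score variance = [7.5²·0.71 + 16.6²·0.72 + 2²·10.3²·0.64] + 634.242 = 509.931 + 634.242 = 1144.17.
Reliability = 1144.17 / 1390.41 = 0.823.

0.823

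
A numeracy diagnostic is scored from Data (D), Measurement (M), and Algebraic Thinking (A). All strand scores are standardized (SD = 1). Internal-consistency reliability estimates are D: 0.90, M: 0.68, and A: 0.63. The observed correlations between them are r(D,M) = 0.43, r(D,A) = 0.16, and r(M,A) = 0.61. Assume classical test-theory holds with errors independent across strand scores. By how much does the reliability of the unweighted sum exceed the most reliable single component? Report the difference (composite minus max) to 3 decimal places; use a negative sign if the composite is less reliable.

-0.046

Var(sum) = 3 + 2.4 = 5.4; true-score variance = 2.21 + 2.4 = 4.61; composite reliability = 0.8537.
Max component reliability = 0.9000.
Difference = 0.8537 − 0.9000 = -0.046.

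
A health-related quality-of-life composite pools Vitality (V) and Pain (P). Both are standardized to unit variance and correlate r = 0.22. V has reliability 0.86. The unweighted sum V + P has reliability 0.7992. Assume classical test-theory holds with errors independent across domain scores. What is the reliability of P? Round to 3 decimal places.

0.650

Var(V+P) = 2 + 2·0.22 = 2.440.
True-score variance = ρ_V + ρ_P + 2·0.22, so 0.7992 = (0.86 + ρ_P + 0.44) / 2.440.
ρ_P = 0.7992·2.440 − 0.86 − 0.44 = 0.650.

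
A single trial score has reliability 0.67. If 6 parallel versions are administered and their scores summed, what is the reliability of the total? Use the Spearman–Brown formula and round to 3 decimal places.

0.924

ρ_k = kρ / (1 + (k−1)ρ) = 6·0.67 / (1 + 5·0.67) = 4.020 / 4.350 = 0.924.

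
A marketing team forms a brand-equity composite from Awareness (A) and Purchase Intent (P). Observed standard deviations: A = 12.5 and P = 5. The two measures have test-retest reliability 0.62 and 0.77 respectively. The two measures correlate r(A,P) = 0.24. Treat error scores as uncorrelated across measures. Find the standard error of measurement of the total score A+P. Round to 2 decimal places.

Var(total) = 181.25 + 30 = 211.25.
True-score variance = 116.125 + 30 = 146.125, so reliability = 0.6917.
Error variance = 211.25 − 146.125 = 65.125; SEM = √65.125 = 8.07.

8.07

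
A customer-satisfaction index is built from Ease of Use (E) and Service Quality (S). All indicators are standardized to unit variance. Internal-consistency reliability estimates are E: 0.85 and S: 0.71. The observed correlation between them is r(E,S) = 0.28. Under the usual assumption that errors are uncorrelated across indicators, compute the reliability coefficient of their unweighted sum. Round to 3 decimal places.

Var(E+S) = 2 + 2·[0.28] = 2 + 0.56 = 2.56.
With uncorrelated errors the cross-covariances are all true-score covariance, so they carry over unchanged; only the diagonal terms shrink to ρᵢσᵢ².
True-score variance = [0.85 + 0.71] + 0.56 = 1.56 + 0.56 = 2.12.
Reliability = 2.12 / 2.56 = 0.828.

0.828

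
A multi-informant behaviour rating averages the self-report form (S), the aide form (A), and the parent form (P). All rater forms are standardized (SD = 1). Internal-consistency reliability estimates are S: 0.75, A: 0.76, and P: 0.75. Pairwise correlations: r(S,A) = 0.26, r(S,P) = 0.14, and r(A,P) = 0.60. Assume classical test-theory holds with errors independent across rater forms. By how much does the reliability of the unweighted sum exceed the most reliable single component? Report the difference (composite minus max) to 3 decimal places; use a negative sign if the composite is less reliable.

0.092

Var(sum) = 3 + 2 = 5; true-score variance = 2.26 + 2 = 4.26; composite reliability = 0.8520.
Max component reliability = 0.7600.
Difference = 0.8520 − 0.7600 = 0.092.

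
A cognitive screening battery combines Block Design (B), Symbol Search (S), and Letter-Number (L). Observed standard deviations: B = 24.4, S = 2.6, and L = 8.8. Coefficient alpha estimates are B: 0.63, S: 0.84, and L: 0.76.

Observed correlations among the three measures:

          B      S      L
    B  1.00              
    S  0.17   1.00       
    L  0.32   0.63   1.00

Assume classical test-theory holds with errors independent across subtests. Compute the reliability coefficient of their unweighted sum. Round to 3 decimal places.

0.723

Var(B+S+L) = 24.4² + 2.6² + 8.8² + 2·[24.4·2.6·0.17 + 24.4·8.8·0.32 + 2.6·8.8·0.63] = 679.56 + 187.819 = 867.379.
With uncorrelated errors the cross-covariances are all true-score covariance, so they carry over unchanged; only the diagonal terms shrink to ρᵢσᵢ².
True-score variance = [24.4²·0.63 + 2.6²·0.84 + 8.8²·0.76] + 187.819 = 439.61 + 187.819 = 627.429.
Reliability = 627.429 / 867.379 = 0.723.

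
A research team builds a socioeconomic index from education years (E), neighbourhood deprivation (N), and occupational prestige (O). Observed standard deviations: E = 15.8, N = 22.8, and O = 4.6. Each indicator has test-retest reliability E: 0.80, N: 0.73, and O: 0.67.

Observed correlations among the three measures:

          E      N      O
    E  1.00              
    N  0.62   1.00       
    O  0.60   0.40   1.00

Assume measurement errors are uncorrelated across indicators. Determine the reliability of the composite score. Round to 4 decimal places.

0.8599

Var(E+N+O) = 15.8² + 22.8² + 4.6² + 2·[15.8·22.8·0.62 + 15.8·4.6·0.60 + 22.8·4.6·0.40] = 790.64 + 617.818 = 1408.46.
Because errors are independent across components, Cov(Tᵢ,Tⱼ) = Cov(Xᵢ,Xⱼ); the off-diagonal part of the true-score variance is the same as above.
True-score variance = [15.8²·0.80 + 22.8²·0.73 + 4.6²·0.67] + 617.818 = 593.372 + 617.818 = 1211.19.
Reliability = 1211.19 / 1408.46 = 0.8599.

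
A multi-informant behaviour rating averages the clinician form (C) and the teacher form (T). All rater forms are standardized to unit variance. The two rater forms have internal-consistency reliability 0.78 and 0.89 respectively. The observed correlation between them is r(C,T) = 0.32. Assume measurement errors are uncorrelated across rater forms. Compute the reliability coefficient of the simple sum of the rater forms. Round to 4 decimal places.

0.8750

Var(C+T) = 2 + 2·[0.32] = 2 + 0.64 = 2.64.
Under uncorrelated errors the observed covariances equal the true-score covariances, so only the own-variance terms attenuate.
True-score variance = [0.78 + 0.89] + 0.64 = 1.67 + 0.64 = 2.31.
Reliability = 2.31 / 2.64 = 0.8750.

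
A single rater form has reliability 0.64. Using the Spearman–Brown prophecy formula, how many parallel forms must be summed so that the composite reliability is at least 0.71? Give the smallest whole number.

k ≥ ρ*(1−ρ₁)/(ρ₁(1−ρ*)) = 0.71·0.36 / (0.64·0.29) = 1.377.
Smallest integer k = 2.

2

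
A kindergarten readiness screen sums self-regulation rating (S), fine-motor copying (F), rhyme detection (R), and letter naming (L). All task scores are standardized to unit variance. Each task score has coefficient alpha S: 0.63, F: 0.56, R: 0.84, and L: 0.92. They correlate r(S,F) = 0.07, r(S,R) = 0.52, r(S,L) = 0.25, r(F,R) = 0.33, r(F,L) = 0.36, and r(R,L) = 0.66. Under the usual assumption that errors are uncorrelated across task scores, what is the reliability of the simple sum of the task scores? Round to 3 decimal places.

0.875

Var(S+F+R+L) = 4 + 2·[0.07 + 0.52 + 0.25 + 0.33 + 0.36 + 0.66] = 4 + 4.38 = 8.38.
Under uncorrelated errors the observed covariances equal the true-score covariances, so only the own-variance terms attenuate.
True-score variance = [0.63 + 0.56 + 0.84 + 0.92] + 4.38 = 2.95 + 4.38 = 7.33.
Reliability = 7.33 / 8.38 = 0.875.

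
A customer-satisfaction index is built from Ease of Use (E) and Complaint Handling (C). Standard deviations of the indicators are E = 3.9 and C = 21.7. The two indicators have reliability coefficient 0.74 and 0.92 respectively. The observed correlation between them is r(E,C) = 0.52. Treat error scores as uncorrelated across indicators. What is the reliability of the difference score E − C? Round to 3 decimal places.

0.895

Var(E−C) = 3.9² + 21.7² − 2·3.9·21.7·0.52 = 486.1 − 88.0152 = 398.085.
With uncorrelated errors the cross-covariances are all true-score covariance, so they carry over unchanged; only the diagonal terms shrink to ρᵢσᵢ².
True-score variance = [3.9²·0.74 + 21.7²·0.92] − 88.0152 = 444.474 − 88.0152 = 356.459.
Reliability = 356.459 / 398.085 = 0.895.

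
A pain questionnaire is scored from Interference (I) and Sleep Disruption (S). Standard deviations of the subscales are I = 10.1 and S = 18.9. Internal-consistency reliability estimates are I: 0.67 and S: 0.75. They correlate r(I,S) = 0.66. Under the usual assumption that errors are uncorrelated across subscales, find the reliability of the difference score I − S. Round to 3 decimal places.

0.407

Var(I−S) = 10.1² + 18.9² − 2·10.1·18.9·0.66 = 459.22 − 251.975 = 207.245.
With uncorrelated errors the cross-covariances are all true-score covariance, so they carry over unchanged; only the diagonal terms shrink to ρᵢσᵢ².
True-score variance = [10.1²·0.67 + 18.9²·0.75] − 251.975 = 336.254 − 251.975 = 84.2794.
Reliability = 84.2794 / 207.245 = 0.407.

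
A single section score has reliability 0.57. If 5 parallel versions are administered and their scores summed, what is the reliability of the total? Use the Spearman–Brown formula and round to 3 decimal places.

0.869

ρ_k = kρ / (1 + (k−1)ρ) = 5·0.57 / (1 + 4·0.57) = 2.850 / 3.280 = 0.869.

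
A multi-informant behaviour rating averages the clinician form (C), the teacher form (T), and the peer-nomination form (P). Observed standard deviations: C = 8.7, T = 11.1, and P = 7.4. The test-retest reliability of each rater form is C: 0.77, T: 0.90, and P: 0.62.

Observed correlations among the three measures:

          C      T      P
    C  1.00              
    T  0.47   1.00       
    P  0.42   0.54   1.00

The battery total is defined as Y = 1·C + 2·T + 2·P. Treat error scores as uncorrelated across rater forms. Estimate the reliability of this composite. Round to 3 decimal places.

Var(Y) = 8.7² + 2²·11.1² + 2²·7.4² + 2·[2·8.7·11.1·0.47 + 2·8.7·7.4·0.42 + 4·11.1·7.4·0.54] = 787.57 + 644.555 = 1432.12.
Because errors are independent across components, Cov(Tᵢ,Tⱼ) = Cov(Xᵢ,Xⱼ); the off-diagonal part of the true-score variance is the same as above.
True-score variance = [8.7²·0.77 + 2²·11.1²·0.90 + 2²·7.4²·0.62] + 644.555 = 637.642 + 644.555 = 1282.2.
Reliability = 1282.2 / 1432.12 = 0.895.

0.895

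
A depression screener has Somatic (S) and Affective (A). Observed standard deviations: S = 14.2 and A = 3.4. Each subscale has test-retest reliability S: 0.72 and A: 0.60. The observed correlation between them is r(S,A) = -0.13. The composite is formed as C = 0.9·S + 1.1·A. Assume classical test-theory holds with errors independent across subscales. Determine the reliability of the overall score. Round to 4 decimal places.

Var(C) = 0.9²·14.2² + 1.1²·3.4² + 2·[0.99·14.2·3.4·(-0.13)] = 177.316 − 12.4273 = 164.889.
Because errors are independent across components, Cov(Tᵢ,Tⱼ) = Cov(Xᵢ,Xⱼ); the off-diagonal part of the true-score variance is the same as above.
True-score variance = [0.9²·14.2²·0.72 + 1.1²·3.4²·0.60] − 12.4273 = 125.989 − 12.4273 = 113.562.
Reliability = 113.562 / 164.889 = 0.6887.

0.6887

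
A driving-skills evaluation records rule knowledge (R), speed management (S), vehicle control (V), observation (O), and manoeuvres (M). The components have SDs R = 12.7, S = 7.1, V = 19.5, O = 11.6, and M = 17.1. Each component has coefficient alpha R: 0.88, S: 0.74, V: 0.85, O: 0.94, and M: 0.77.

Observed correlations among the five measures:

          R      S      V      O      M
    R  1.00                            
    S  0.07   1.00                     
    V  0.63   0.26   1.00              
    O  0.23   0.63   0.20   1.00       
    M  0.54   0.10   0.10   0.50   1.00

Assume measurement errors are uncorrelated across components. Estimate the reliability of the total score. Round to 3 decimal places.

Var(R+S+V+O+M) = 12.7² + 7.1² + 19.5² + 11.6² + 17.1² + 2·[12.7·7.1·0.07 + 12.7·19.5·0.63 + 12.7·11.6·0.23 + 12.7·17.1·0.54 + 7.1·19.5·0.26 + 7.1·11.6·0.63 + 7.1·17.1·0.10 + 19.5·11.6·0.20 + 19.5·17.1·0.10 + 11.6·17.1·0.50] = 1018.92 + 1182.55 = 2201.47.
Under uncorrelated errors the observed covariances equal the true-score covariances, so only the own-variance terms attenuate.
True-score variance = [12.7²·0.88 + 7.1²·0.74 + 19.5²·0.85 + 11.6²·0.94 + 17.1²·0.77] + 1182.55 = 854.093 + 1182.55 = 2036.65.
Reliability = 2036.65 / 2201.47 = 0.925.

0.925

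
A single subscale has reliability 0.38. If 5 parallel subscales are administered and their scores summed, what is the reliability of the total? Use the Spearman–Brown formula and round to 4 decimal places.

ρ_k = kρ / (1 + (k−1)ρ) = 5·0.38 / (1 + 4·0.38) = 1.900 / 2.520 = 0.7540.

0.7540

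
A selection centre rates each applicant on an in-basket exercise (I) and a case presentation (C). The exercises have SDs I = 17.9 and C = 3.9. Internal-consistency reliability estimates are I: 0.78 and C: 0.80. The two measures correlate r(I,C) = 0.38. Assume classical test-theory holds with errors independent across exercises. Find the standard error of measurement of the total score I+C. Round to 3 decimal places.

8.575

Var(total) = 335.62 + 53.0556 = 388.676.
True-score variance = 262.088 + 53.0556 = 315.143, so reliability = 0.8108.
Error variance = 388.676 − 315.143 = 73.5322; SEM = √73.5322 = 8.575.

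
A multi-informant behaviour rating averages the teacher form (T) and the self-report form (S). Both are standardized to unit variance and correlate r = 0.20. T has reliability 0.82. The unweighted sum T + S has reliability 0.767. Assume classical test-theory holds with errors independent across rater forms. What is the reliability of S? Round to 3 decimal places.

Var(T+S) = 2 + 2·0.20 = 2.400.
True-score variance = ρ_T + ρ_S + 2·0.20, so 0.767 = (0.82 + ρ_S + 0.40) / 2.400.
ρ_S = 0.767·2.400 − 0.82 − 0.40 = 0.621.

0.621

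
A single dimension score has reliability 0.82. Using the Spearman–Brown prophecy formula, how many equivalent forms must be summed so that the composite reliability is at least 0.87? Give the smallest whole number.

k ≥ ρ*(1−ρ₁)/(ρ₁(1−ρ*)) = 0.87·0.18 / (0.82·0.13) = 1.469.
Smallest integer k = 2.

2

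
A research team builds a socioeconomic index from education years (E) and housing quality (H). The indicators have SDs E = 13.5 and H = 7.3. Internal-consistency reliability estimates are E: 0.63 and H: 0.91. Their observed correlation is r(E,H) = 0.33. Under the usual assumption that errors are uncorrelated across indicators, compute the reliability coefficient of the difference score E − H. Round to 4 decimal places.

0.5764

Var(E−H) = 13.5² + 7.3² − 2·13.5·7.3·0.33 = 235.54 − 65.043 = 170.497.
Because errors are independent across components, Cov(Tᵢ,Tⱼ) = Cov(Xᵢ,Xⱼ); the off-diagonal part of the true-score variance is the same as above.
True-score variance = [13.5²·0.63 + 7.3²·0.91] − 65.043 = 163.311 − 65.043 = 98.2684.
Reliability = 98.2684 / 170.497 = 0.5764.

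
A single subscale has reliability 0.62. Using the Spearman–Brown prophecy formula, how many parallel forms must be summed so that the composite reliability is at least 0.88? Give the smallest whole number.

5

k ≥ ρ*(1−ρ₁)/(ρ₁(1−ρ*)) = 0.88·0.38 / (0.62·0.12) = 4.495.
Smallest integer k = 5.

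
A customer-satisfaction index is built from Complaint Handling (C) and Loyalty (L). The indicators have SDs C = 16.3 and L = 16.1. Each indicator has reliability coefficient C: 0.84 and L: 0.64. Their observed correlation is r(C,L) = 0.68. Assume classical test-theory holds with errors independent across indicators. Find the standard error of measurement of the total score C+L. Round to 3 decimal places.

11.654

Var(total) = 524.9 + 356.905 = 881.805.
True-score variance = 389.074 + 356.905 = 745.979, so reliability = 0.8460.
Error variance = 881.805 − 745.979 = 135.826; SEM = √135.826 = 11.654.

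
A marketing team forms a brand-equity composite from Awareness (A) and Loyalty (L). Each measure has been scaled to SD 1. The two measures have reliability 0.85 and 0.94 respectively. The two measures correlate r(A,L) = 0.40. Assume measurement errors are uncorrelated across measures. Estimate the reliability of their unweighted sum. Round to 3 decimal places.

Var(A+L) = 2 + 2·[0.40] = 2 + 0.8 = 2.8.
Under uncorrelated errors the observed covariances equal the true-score covariances, so only the own-variance terms attenuate.
True-score variance = [0.85 + 0.94] + 0.8 = 1.79 + 0.8 = 2.59.
Reliability = 2.59 / 2.8 = 0.925.

0.925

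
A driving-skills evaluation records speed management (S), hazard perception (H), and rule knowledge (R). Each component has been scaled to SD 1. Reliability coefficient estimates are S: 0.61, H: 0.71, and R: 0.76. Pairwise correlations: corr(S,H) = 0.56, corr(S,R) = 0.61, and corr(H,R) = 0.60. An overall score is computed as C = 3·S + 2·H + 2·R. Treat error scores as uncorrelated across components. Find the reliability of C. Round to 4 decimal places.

0.8429

Var(C) = 3² + 2² + 2² + 2·[6·0.56 + 6·0.61 + 4·0.60] = 17 + 18.84 = 35.84.
With uncorrelated errors the cross-covariances are all true-score covariance, so they carry over unchanged; only the diagonal terms shrink to ρᵢσᵢ².
True-score variance = [3²·0.61 + 2²·0.71 + 2²·0.76] + 18.84 = 11.37 + 18.84 = 30.21.
Reliability = 30.21 / 35.84 = 0.8429.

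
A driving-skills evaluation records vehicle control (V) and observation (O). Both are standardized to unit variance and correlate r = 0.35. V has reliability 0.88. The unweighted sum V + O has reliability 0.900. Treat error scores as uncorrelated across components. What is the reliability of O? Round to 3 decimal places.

Var(V+O) = 2 + 2·0.35 = 2.700.
True-score variance = ρ_V + ρ_O + 2·0.35, so 0.900 = (0.88 + ρ_O + 0.70) / 2.700.
ρ_O = 0.900·2.700 − 0.88 − 0.70 = 0.850.

0.850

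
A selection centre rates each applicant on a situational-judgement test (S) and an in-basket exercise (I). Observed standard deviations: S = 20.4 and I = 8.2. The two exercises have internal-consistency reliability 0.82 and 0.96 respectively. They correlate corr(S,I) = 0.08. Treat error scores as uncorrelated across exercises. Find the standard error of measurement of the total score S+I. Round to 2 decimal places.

Var(total) = 483.4 + 26.7648 = 510.165.
True-score variance = 405.802 + 26.7648 = 432.566, so reliability = 0.8479.
Error variance = 510.165 − 432.566 = 77.5984; SEM = √77.5984 = 8.81.

8.81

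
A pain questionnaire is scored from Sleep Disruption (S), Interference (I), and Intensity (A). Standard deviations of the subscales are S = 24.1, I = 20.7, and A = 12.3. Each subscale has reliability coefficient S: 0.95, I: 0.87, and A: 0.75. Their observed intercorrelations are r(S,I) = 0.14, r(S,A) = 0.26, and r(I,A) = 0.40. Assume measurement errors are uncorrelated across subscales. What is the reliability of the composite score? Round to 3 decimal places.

Var(S+I+A) = 24.1² + 20.7² + 12.3² + 2·[24.1·20.7·0.14 + 24.1·12.3·0.26 + 20.7·12.3·0.40] = 1160.59 + 497.515 = 1658.11.
With uncorrelated errors the cross-covariances are all true-score covariance, so they carry over unchanged; only the diagonal terms shrink to ρᵢσᵢ².
True-score variance = [24.1²·0.95 + 20.7²·0.87 + 12.3²·0.75] + 497.515 = 1038.02 + 497.515 = 1535.54.
Reliability = 1535.54 / 1658.11 = 0.926.

0.926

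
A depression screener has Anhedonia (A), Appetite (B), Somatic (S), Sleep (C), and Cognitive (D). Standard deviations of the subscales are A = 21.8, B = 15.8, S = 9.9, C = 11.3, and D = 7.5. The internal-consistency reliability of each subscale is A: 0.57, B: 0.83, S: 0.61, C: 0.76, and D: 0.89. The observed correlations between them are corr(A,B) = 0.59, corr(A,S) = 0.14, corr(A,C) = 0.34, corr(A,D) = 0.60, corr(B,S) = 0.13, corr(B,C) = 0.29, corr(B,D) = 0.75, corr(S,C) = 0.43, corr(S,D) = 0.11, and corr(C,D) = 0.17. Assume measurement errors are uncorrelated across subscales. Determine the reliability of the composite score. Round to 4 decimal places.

Var(A+B+S+C+D) = 21.8² + 15.8² + 9.9² + 11.3² + 7.5² + 2·[21.8·15.8·0.59 + 21.8·9.9·0.14 + 21.8·11.3·0.34 + 21.8·7.5·0.60 + 15.8·9.9·0.13 + 15.8·11.3·0.29 + 15.8·7.5·0.75 + 9.9·11.3·0.43 + 9.9·7.5·0.11 + 11.3·7.5·0.17] = 1006.83 + 1293.91 = 2300.74.
Under uncorrelated errors the observed covariances equal the true-score covariances, so only the own-variance terms attenuate.
True-score variance = [21.8²·0.57 + 15.8²·0.83 + 9.9²·0.61 + 11.3²·0.76 + 7.5²·0.89] + 1293.91 = 684.981 + 1293.91 = 1978.89.
Reliability = 1978.89 / 2300.74 = 0.8601.

0.8601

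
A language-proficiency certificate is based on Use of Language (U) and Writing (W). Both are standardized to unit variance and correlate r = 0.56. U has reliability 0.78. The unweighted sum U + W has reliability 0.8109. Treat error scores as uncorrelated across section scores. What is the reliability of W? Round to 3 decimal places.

Var(U+W) = 2 + 2·0.56 = 3.120.
True-score variance = ρ_U + ρ_W + 2·0.56, so 0.8109 = (0.78 + ρ_W + 1.12) / 3.120.
ρ_W = 0.8109·3.120 − 0.78 − 1.12 = 0.630.

0.630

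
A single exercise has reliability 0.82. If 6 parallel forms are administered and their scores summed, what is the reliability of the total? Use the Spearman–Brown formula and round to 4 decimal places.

0.9647

ρ_k = kρ / (1 + (k−1)ρ) = 6·0.82 / (1 + 5·0.82) = 4.920 / 5.100 = 0.9647.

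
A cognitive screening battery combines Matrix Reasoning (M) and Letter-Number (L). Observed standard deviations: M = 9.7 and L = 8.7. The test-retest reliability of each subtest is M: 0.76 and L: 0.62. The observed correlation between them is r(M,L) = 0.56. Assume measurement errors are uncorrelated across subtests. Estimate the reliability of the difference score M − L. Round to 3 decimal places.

Var(M−L) = 9.7² + 8.7² − 2·9.7·8.7·0.56 = 169.78 − 94.5168 = 75.2632.
Under uncorrelated errors the observed covariances equal the true-score covariances, so only the own-variance terms attenuate.
True-score variance = [9.7²·0.76 + 8.7²·0.62] − 94.5168 = 118.436 − 94.5168 = 23.9194.
Reliability = 23.9194 / 75.2632 = 0.318.

0.318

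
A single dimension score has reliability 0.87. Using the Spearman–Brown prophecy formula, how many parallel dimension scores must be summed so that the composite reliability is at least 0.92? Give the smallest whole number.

2

k ≥ ρ*(1−ρ₁)/(ρ₁(1−ρ*)) = 0.92·0.13 / (0.87·0.08) = 1.718.
Smallest integer k = 2.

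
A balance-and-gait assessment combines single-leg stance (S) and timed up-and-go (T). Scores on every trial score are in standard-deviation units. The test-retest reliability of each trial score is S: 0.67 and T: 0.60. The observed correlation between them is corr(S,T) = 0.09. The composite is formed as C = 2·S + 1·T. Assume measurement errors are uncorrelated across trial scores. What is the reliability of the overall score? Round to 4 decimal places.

Var(C) = 2² + 1 + 2·[2·0.09] = 5 + 0.36 = 5.36.
Because errors are independent across components, Cov(Tᵢ,Tⱼ) = Cov(Xᵢ,Xⱼ); the off-diagonal part of the true-score variance is the same as above.
True-score variance = [2²·0.67 + 0.60] + 0.36 = 3.28 + 0.36 = 3.64.
Reliability = 3.64 / 5.36 = 0.6791.

0.6791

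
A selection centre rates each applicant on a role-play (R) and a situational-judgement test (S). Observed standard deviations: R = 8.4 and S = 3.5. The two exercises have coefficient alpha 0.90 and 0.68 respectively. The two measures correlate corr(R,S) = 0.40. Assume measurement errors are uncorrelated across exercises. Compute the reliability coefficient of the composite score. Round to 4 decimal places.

0.8968

Var(R+S) = 8.4² + 3.5² + 2·[8.4·3.5·0.40] = 82.81 + 23.52 = 106.33.
Because errors are independent across components, Cov(Tᵢ,Tⱼ) = Cov(Xᵢ,Xⱼ); the off-diagonal part of the true-score variance is the same as above.
True-score variance = [8.4²·0.90 + 3.5²·0.68] + 23.52 = 71.834 + 23.52 = 95.354.
Reliability = 95.354 / 106.33 = 0.8968.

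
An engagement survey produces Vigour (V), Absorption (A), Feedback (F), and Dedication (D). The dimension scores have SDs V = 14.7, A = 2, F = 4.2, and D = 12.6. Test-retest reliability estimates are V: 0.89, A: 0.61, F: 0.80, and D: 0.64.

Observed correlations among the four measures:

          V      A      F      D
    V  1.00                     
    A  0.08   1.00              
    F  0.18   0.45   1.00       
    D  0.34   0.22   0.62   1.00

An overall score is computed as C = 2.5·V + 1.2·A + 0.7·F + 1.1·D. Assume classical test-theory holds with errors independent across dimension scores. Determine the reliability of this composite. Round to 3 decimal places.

0.891

Var(C) = 2.5²·14.7² + 1.2²·2² + 0.7²·4.2² + 1.1²·12.6² + 2·[3·14.7·2·0.08 + 1.75·14.7·4.2·0.18 + 2.75·14.7·12.6·0.34 + 0.84·2·4.2·0.45 + 1.32·2·12.6·0.22 + 0.77·4.2·12.6·0.62] = 1557.07 + 470.884 = 2027.95.
Under uncorrelated errors the observed covariances equal the true-score covariances, so only the own-variance terms attenuate.
True-score variance = [2.5²·14.7²·0.89 + 1.2²·2²·0.61 + 0.7²·4.2²·0.80 + 1.1²·12.6²·0.64] + 470.884 = 1335.37 + 470.884 = 1806.26.
Reliability = 1806.26 / 2027.95 = 0.891.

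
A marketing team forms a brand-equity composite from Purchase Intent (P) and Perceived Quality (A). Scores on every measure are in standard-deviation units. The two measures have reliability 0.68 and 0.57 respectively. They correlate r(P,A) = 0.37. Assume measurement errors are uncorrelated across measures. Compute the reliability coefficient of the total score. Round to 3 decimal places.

Var(P+A) = 2 + 2·[0.37] = 2 + 0.74 = 2.74.
Under uncorrelated errors the observed covariances equal the true-score covariances, so only the own-variance terms attenuate.
True-score variance = [0.68 + 0.57] + 0.74 = 1.25 + 0.74 = 1.99.
Reliability = 1.99 / 2.74 = 0.726.

0.726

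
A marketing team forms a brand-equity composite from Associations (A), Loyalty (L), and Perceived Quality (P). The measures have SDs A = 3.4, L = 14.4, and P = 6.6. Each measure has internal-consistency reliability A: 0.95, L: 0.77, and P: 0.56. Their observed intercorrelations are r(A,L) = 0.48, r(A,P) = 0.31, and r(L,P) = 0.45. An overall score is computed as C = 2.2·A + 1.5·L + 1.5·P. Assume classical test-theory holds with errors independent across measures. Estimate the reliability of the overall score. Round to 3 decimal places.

Var(C) = 2.2²·3.4² + 1.5²·14.4² + 1.5²·6.6² + 2·[3.3·3.4·14.4·0.48 + 3.3·3.4·6.6·0.31 + 2.25·14.4·6.6·0.45] = 620.52 + 393.474 = 1013.99.
Because errors are independent across components, Cov(Tᵢ,Tⱼ) = Cov(Xᵢ,Xⱼ); the off-diagonal part of the true-score variance is the same as above.
True-score variance = [2.2²·3.4²·0.95 + 1.5²·14.4²·0.77 + 1.5²·6.6²·0.56] + 393.474 = 467.29 + 393.474 = 860.763.
Reliability = 860.763 / 1013.99 = 0.849.

0.849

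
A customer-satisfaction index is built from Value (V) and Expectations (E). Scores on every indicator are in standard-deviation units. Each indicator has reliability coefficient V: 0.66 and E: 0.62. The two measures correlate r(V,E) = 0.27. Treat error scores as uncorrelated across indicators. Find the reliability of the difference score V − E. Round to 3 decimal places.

Var(V−E) = 1 + 1 − 2·0.27 = 2 − 0.54 = 1.46.
Because errors are independent across components, Cov(Tᵢ,Tⱼ) = Cov(Xᵢ,Xⱼ); the off-diagonal part of the true-score variance is the same as above.
True-score variance = [0.66 + 0.62] − 0.54 = 1.28 − 0.54 = 0.74.
Reliability = 0.74 / 1.46 = 0.507.

0.507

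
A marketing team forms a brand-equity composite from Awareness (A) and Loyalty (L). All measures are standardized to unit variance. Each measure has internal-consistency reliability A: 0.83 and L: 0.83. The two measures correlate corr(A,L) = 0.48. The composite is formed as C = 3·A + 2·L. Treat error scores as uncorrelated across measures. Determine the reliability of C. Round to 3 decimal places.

0.882

Var(C) = 3² + 2² + 2·[6·0.48] = 13 + 5.76 = 18.76.
With uncorrelated errors the cross-covariances are all true-score covariance, so they carry over unchanged; only the diagonal terms shrink to ρᵢσᵢ².
True-score variance = [3²·0.83 + 2²·0.83] + 5.76 = 10.79 + 5.76 = 16.55.
Reliability = 16.55 / 18.76 = 0.882.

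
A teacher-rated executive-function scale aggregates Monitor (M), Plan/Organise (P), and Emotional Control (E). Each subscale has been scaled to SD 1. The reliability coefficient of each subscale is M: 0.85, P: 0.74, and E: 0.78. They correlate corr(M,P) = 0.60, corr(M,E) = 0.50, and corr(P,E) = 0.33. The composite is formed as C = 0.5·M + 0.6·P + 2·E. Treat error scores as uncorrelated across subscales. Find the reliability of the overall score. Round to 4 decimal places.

0.8505

Var(C) = 0.5² + 0.6² + 2² + 2·[0.3·0.60 + 0.50 + 1.2·0.33] = 4.61 + 2.152 = 6.762.
Under uncorrelated errors the observed covariances equal the true-score covariances, so only the own-variance terms attenuate.
True-score variance = [0.5²·0.85 + 0.6²·0.74 + 2²·0.78] + 2.152 = 3.5989 + 2.152 = 5.7509.
Reliability = 5.7509 / 6.762 = 0.8505.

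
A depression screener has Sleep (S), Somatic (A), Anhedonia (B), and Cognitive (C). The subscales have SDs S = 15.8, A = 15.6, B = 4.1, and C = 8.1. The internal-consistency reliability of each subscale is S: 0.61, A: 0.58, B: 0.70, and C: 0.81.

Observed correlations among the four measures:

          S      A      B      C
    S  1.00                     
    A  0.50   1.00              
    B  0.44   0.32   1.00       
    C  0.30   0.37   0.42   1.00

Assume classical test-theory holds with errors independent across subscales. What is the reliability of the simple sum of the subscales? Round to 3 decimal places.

Var(S+A+B+C) = 15.8² + 15.6² + 4.1² + 8.1² + 2·[15.8·15.6·0.50 + 15.8·4.1·0.44 + 15.8·8.1·0.30 + 15.6·4.1·0.32 + 15.6·8.1·0.37 + 4.1·8.1·0.42] = 575.42 + 542.612 = 1118.03.
Because errors are independent across components, Cov(Tᵢ,Tⱼ) = Cov(Xᵢ,Xⱼ); the off-diagonal part of the true-score variance is the same as above.
True-score variance = [15.8²·0.61 + 15.6²·0.58 + 4.1²·0.70 + 8.1²·0.81] + 542.612 = 358.34 + 542.612 = 900.952.
Reliability = 900.952 / 1118.03 = 0.806.

0.806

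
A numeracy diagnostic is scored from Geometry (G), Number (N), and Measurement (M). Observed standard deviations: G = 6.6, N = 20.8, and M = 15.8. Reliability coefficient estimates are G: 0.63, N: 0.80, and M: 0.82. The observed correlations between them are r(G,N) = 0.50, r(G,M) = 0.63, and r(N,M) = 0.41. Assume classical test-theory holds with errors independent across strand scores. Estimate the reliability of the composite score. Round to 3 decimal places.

0.883

Var(G+N+M) = 6.6² + 20.8² + 15.8² + 2·[6.6·20.8·0.50 + 6.6·15.8·0.63 + 20.8·15.8·0.41] = 725.84 + 538.158 = 1264.
With uncorrelated errors the cross-covariances are all true-score covariance, so they carry over unchanged; only the diagonal terms shrink to ρᵢσᵢ².
True-score variance = [6.6²·0.63 + 20.8²·0.80 + 15.8²·0.82] + 538.158 = 578.26 + 538.158 = 1116.42.
Reliability = 1116.42 / 1264 = 0.883.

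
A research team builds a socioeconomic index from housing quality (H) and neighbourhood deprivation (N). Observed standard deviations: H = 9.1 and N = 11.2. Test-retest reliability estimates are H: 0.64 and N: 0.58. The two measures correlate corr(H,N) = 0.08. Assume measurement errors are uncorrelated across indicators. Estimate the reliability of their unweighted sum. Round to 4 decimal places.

Var(H+N) = 9.1² + 11.2² + 2·[9.1·11.2·0.08] = 208.25 + 16.3072 = 224.557.
Because errors are independent across components, Cov(Tᵢ,Tⱼ) = Cov(Xᵢ,Xⱼ); the off-diagonal part of the true-score variance is the same as above.
True-score variance = [9.1²·0.64 + 11.2²·0.58] + 16.3072 = 125.754 + 16.3072 = 142.061.
Reliability = 142.061 / 224.557 = 0.6326.

0.6326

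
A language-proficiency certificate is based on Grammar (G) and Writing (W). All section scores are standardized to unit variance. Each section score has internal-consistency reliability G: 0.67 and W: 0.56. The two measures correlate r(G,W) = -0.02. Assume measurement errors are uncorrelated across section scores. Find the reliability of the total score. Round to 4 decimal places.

Var(G+W) = 2 + 2·[(-0.02)] = 2 − 0.04 = 1.96.
Because errors are independent across components, Cov(Tᵢ,Tⱼ) = Cov(Xᵢ,Xⱼ); the off-diagonal part of the true-score variance is the same as above.
True-score variance = [0.67 + 0.56] − 0.04 = 1.23 − 0.04 = 1.19.
Reliability = 1.19 / 1.96 = 0.6071.

0.6071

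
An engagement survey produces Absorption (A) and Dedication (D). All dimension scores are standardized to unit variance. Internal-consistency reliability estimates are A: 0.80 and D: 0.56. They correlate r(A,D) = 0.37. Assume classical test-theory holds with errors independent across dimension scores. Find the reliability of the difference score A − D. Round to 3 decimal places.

Var(A−D) = 1 + 1 − 2·0.37 = 2 − 0.74 = 1.26.
Because errors are independent across components, Cov(Tᵢ,Tⱼ) = Cov(Xᵢ,Xⱼ); the off-diagonal part of the true-score variance is the same as above.
True-score variance = [0.80 + 0.56] − 0.74 = 1.36 − 0.74 = 0.62.
Reliability = 0.62 / 1.26 = 0.492.

0.492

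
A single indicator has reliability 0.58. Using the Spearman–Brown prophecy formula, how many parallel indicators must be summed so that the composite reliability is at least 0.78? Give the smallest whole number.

k ≥ ρ*(1−ρ₁)/(ρ₁(1−ρ*)) = 0.78·0.42 / (0.58·0.22) = 2.567.
Smallest integer k = 3.

3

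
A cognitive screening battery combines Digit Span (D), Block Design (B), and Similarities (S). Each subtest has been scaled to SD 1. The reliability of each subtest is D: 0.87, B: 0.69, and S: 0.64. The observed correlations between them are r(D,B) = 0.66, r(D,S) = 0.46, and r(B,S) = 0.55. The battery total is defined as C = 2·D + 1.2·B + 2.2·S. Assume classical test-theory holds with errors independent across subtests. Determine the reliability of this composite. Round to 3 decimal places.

0.867

Var(C) = 2² + 1.2² + 2.2² + 2·[2.4·0.66 + 4.4·0.46 + 2.64·0.55] = 10.28 + 10.12 = 20.4.
Under uncorrelated errors the observed covariances equal the true-score covariances, so only the own-variance terms attenuate.
True-score variance = [2²·0.87 + 1.2²·0.69 + 2.2²·0.64] + 10.12 = 7.5712 + 10.12 = 17.6912.
Reliability = 17.6912 / 20.4 = 0.867.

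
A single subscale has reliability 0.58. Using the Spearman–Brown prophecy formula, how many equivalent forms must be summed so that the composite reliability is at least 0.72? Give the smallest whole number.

k ≥ ρ*(1−ρ₁)/(ρ₁(1−ρ*)) = 0.72·0.42 / (0.58·0.28) = 1.862.
Smallest integer k = 2.

2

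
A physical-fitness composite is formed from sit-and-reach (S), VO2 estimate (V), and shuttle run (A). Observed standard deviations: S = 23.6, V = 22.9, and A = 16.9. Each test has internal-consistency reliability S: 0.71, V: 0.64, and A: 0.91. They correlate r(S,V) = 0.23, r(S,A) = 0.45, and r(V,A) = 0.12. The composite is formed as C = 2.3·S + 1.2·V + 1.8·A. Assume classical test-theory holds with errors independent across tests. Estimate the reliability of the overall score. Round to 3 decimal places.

Var(C) = 2.3²·23.6² + 1.2²·22.9² + 1.8²·16.9² + 2·[2.76·23.6·22.9·0.23 + 4.14·23.6·16.9·0.45 + 2.16·22.9·16.9·0.12] = 4626.85 + 2372.85 = 6999.69.
With uncorrelated errors the cross-covariances are all true-score covariance, so they carry over unchanged; only the diagonal terms shrink to ρᵢσᵢ².
True-score variance = [2.3²·23.6²·0.71 + 1.2²·22.9²·0.64 + 1.8²·16.9²·0.91] + 2372.85 = 3417.27 + 2372.85 = 5790.12.
Reliability = 5790.12 / 6999.69 = 0.827.

0.827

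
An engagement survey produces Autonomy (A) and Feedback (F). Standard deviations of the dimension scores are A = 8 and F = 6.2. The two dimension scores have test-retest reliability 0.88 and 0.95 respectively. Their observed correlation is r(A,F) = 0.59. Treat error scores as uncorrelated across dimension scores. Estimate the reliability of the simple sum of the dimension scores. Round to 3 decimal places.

0.940

Var(A+F) = 8² + 6.2² + 2·[8·6.2·0.59] = 102.44 + 58.528 = 160.968.
Because errors are independent across components, Cov(Tᵢ,Tⱼ) = Cov(Xᵢ,Xⱼ); the off-diagonal part of the true-score variance is the same as above.
True-score variance = [8²·0.88 + 6.2²·0.95] + 58.528 = 92.838 + 58.528 = 151.366.
Reliability = 151.366 / 160.968 = 0.940.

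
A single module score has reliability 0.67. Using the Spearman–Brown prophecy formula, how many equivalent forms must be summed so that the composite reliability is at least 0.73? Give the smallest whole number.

2

k ≥ ρ*(1−ρ₁)/(ρ₁(1−ρ*)) = 0.73·0.33 / (0.67·0.27) = 1.332.
Smallest integer k = 2.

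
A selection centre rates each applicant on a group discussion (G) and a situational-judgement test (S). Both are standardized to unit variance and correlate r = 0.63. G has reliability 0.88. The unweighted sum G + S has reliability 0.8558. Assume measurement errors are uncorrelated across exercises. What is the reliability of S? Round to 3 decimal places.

Var(G+S) = 2 + 2·0.63 = 3.260.
True-score variance = ρ_G + ρ_S + 2·0.63, so 0.8558 = (0.88 + ρ_S + 1.26) / 3.260.
ρ_S = 0.8558·3.260 − 0.88 − 1.26 = 0.650.

0.650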